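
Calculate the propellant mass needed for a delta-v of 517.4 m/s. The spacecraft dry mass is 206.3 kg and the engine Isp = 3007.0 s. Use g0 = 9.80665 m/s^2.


ve = Isp * g0 = 3007.0 * 9.80665 = 29488.596550 m/s
mass ratio = exp(dv/ve) = exp(517.4/29488.596550) = 1.01770060
m_prop = m_dry * (mr - 1) = 206.3 * (1.01770060 - 1)
m_prop = 3.6516 kg

3.6516 kg


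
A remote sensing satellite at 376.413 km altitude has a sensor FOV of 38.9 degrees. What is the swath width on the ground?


FOV = 38.9 deg = 0.6789331 rad
swath = 2 * alt * tan(FOV/2) = 2 * 376.413 * tan(0.3394665)
swath = 2 * 376.413 * 0.3531368
swath = 265.8505 km

265.8505 km


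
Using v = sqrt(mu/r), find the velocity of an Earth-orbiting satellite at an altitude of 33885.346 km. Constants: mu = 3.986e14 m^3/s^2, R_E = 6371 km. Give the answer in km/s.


r = R_E + alt = 6371.0 + 33885.346 = 40256.3460 km = 4.0256346e+07 m
v = sqrt(mu/r) = sqrt(3.986e14 / 4.0256346e+07) = 3146.6720 m/s = 3.1467 km/s

3.1467 km/s


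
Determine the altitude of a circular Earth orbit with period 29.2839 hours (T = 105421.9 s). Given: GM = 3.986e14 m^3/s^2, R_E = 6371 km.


T = 105421.9 s
r = (mu*T^2/(4*pi^2))^(1/3) = (3.986e14 * 105421.9^2 / (4*pi^2))^(1/3)
r = 4.8233237e+07 m = 48233.2373 km
alt = r - R_E = 48233.2373 - 6371 = 41862.2373 km

41862.2373 km


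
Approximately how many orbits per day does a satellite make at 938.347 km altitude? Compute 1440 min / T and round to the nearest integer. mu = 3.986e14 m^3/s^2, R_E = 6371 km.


r = 7.309347e+06 m
T = 2*pi*sqrt(r^3/mu) = 6219.1222 s = 103.6520 min
revs/day = 1440 / 103.6520 = 13.8926
Rounded: 14 revolutions per day

14 revolutions per day


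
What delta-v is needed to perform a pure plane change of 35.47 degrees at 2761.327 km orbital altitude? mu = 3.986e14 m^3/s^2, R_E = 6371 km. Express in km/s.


r = 9132.3270 km = 9.132327e+06 m
V = sqrt(mu/r) = 6606.5986 m/s
di = 35.47 deg = 0.6190683 rad
dV = 2*V*sin(di/2) = 2*6606.5986*sin(0.3095341)
dV = 4024.9374 m/s = 4.0249 km/s

4.0249 km/s


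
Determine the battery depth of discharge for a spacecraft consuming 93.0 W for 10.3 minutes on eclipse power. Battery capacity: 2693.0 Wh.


E_used = P * t / 60 = 93.0 * 10.3 / 60 = 15.9650 Wh
DOD = E_used / E_total * 100 = 15.9650 / 2693.0 * 100
DOD = 0.5928333 %

0.5928 %


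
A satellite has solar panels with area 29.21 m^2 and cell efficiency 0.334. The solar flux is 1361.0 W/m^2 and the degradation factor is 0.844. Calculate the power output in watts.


P = area * eta * S * degradation
P = 29.21 * 0.334 * 1361.0 * 0.844
P = 11206.7219 W

11206.7219 W


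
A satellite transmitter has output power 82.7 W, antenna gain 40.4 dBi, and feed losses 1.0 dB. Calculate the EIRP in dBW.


Pt = 82.7 W = 19.1751 dBW
EIRP = Pt_dBW + Gt - losses = 19.1751 + 40.4 - 1.0 = 58.5751 dBW

58.5751 dBW


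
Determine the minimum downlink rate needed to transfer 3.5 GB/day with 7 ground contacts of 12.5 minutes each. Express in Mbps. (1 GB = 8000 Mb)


total contact time = 7 * 12.5 * 60 = 5250.0000 s
data = 3.5 GB = 28000.0000 Mb
rate = 28000.0000 / 5250.0000 = 5.3333 Mbps

5.3333 Mbps


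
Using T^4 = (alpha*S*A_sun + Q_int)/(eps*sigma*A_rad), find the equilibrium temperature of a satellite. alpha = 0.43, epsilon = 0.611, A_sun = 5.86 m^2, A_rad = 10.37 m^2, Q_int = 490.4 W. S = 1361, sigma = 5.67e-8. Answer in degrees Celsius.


Numerator = alpha*S*A_sun + Q_int = 0.43*1361*5.86 + 490.4 = 3919.8478 W
Denominator = eps*sigma*A_rad = 0.611*5.67e-8*10.37 = 3.5925517e-07 W/K^4
T^4 = 1.0911041e+10 K^4
T = 323.1964 K = 50.0464 C

50.0464 degrees Celsius


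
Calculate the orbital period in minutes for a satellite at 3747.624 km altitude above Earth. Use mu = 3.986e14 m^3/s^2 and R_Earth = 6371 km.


r = 10118.6240 km = 1.0118624e+07 m
T = 2*pi*sqrt(r^3/mu) = 2*pi*sqrt(1.036011e+21 / 3.986e14)
T = 10129.6259 s = 168.8271 min

168.8271 minutes


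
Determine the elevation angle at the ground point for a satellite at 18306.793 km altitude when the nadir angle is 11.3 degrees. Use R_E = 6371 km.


r = R_E + alt = 24677.7930 km
Law of sines in the satellite / Earth-center / ground-point triangle:
  sin(nadir)/R_E = sin(90 + el)/r  =>  cos(el) = (r/R_E)*sin(nadir)
cos(el) = (24677.7930 / 6371.0000) * sin(11.3 deg) = 0.7589889
el = arccos(0.7589889) = 40.6249 deg
(Earth-central angle = 90 - nadir - el = 38.0751 deg)

40.6249 degrees


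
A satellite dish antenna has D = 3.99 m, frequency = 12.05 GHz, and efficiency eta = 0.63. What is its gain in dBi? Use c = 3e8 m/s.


lambda = c/f = 3e8 / 1.205e+10 = 0.02489627 m
G = eta*(pi*D/lambda)^2 = 0.63*(pi*3.99/0.02489627)^2
G = 159704.6902 (linear)
G = 10*log10(159704.6902) = 52.0332 dBi

52.0332 dBi


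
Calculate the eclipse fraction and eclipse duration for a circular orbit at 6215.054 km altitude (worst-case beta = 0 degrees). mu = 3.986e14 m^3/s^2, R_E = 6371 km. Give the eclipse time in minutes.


r = 12586.0540 km
T = 234.2040 min
Eclipse fraction = arcsin(R_E/r)/pi = arcsin(6371.0000/12586.0540)/pi
= arcsin(0.5061952)/pi = 0.1689485
Eclipse duration = 0.1689485 * 234.2040 = 39.5684 min

39.5684 minutes


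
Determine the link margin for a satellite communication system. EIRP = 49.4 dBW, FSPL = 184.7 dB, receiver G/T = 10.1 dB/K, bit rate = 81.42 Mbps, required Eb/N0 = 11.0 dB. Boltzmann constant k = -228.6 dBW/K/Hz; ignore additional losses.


C/N0 = EIRP - FSPL + G/T - k = 49.4 - 184.7 + 10.1 - (-228.6)
C/N0 = 103.4000 dB-Hz
R_b = 81.42 Mbps = 8.142e+07 bps -> 10*log10(R_b) = 79.1073 dB-Hz
Eb/N0 = C/N0 - 10*log10(R_b) = 103.4000 - 79.1073 = 24.2927 dB
Margin = Eb/N0 - Eb/N0_req = 24.2927 - 11.0 = 13.2927 dB (link closes)

13.2927 dB


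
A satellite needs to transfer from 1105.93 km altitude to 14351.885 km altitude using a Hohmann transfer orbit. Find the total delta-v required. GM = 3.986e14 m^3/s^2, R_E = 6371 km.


r1 = 7476.9300 km = 7.47693e+06 m
r2 = 20722.8850 km = 2.0722885e+07 m
dv1 = sqrt(mu/r1)*(sqrt(2*r2/(r1+r2)) - 1) = 1550.2303 m/s
dv2 = sqrt(mu/r2)*(1 - sqrt(2*r1/(r1+r2))) = 1192.0250 m/s
total dv = |dv1| + |dv2| = 1550.2303 + 1192.0250 = 2742.2553 m/s = 2.7423 km/s

2.7423 km/s


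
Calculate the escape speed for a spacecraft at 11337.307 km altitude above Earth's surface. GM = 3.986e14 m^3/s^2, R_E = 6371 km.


r = 6371.0 + 11337.307 = 17708.3070 km = 1.7708307e+07 m
v_esc = sqrt(2*mu/r) = sqrt(2*3.986e14 / 1.7708307e+07)
v_esc = 6709.5767 m/s = 6.7096 km/s

6.7096 km/s


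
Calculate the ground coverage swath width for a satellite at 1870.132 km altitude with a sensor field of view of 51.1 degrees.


FOV = 51.1 deg = 0.8918632 rad
swath = 2 * alt * tan(FOV/2) = 2 * 1870.132 * tan(0.4459316)
swath = 2 * 1870.132 * 0.4780472
swath = 1788.0227 km

1788.0227 km


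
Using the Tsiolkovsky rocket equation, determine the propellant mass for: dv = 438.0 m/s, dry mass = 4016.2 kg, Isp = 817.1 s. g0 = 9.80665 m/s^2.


ve = Isp * g0 = 817.1 * 9.80665 = 8013.013715 m/s
mass ratio = exp(dv/ve) = exp(438.0/8013.013715) = 1.05618259
m_prop = m_dry * (mr - 1) = 4016.2 * (1.05618259 - 1)
m_prop = 225.6405 kg

225.6405 kg


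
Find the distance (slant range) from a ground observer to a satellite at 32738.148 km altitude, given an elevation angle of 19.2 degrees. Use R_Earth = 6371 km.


h = 32738.148 km, el = 19.2 deg
d = -R_E*sin(el) + sqrt((R_E*sin(el))^2 + 2*R_E*h + h^2)
d = -6371.0000*sin(0.3351032) + sqrt((6371.0000*0.3288666)^2 + 2*6371.0000*32738.148 + 32738.148^2)
d = 36548.3634 km

36548.3634 km


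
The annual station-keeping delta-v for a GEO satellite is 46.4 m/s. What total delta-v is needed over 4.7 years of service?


dV = rate * years = 46.4 * 4.7
dV = 218.0800 m/s

218.0800 m/s


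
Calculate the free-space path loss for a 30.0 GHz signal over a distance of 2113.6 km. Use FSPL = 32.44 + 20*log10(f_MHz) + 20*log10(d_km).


f = 30.0 GHz = 30000.0000 MHz
d = 2113.6 km
FSPL = 32.44 + 20*log10(30000.0000) + 20*log10(2113.6)
FSPL = 32.44 + 89.5424 + 66.5005
FSPL = 188.4829 dB

188.4829 dB


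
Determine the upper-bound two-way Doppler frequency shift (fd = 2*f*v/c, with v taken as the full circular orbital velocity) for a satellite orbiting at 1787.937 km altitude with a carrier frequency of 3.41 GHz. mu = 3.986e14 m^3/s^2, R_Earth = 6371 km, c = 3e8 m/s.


r = 8.158937e+06 m
v = sqrt(mu/r) = 6989.5925 m/s (worst-case radial velocity)
f = 3.41 GHz = 3.41e+09 Hz
fd = 2*f*v/c = 2*3.41e+09*6989.5925/3.0e+08
fd = 158896.7364 Hz

158896.7364 Hz


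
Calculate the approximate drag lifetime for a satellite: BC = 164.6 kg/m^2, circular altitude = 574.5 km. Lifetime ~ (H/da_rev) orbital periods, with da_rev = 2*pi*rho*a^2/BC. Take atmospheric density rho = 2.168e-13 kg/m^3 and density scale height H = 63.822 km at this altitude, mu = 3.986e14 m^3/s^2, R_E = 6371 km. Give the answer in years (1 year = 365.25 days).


a = R_E + alt = 6945.5000 km = 6.9455e+06 m
da_rev = 2*pi*rho*a^2/BC = 2*pi*2.168e-13*(6.9455e+06)^2/164.6 = 0.399223729 m per revolution
N = H/da_rev = 63822.0000 m / 0.399223729 m = 159865.2470 revolutions
P = 2*pi*sqrt(a^3/mu) = 5760.5837 s
lifetime = N*P = 159865.2470 * 5760.5837 = 9.2091714e+08 s = 10658.7632 days
years = 10658.7632 / 365.25 = 29.1821 years

29.1821 years


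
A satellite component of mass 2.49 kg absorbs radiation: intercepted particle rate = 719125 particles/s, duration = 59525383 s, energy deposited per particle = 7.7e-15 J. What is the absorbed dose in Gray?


Total energy deposited = rate * time * E_per
  = 719125 * 59525383 * 7.7e-15 = 0.3296077 J
Dose = E_total / mass = 0.3296077 / 2.49
Dose = 0.1323726 Gy

0.1324 Gy


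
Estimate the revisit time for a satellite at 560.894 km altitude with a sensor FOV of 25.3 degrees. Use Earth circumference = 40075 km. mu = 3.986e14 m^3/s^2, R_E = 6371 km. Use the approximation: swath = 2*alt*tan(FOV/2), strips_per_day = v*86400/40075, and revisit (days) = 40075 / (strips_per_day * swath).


swath = 2*560.894*tan(0.2207842) = 251.7774 km
v = sqrt(mu/r) = 7583.0285 m/s = 7.5830 km/s
strips/day = v*86400/40075 = 7.5830*86400/40075 = 16.3487
coverage/day = strips * swath = 16.3487 * 251.7774 = 4116.2299 km
revisit = 40075 / 4116.2299 = 9.7359 days

9.7359 days


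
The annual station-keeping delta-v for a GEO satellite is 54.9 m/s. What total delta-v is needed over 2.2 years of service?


dV = rate * years = 54.9 * 2.2
dV = 120.7800 m/s

120.7800 m/s


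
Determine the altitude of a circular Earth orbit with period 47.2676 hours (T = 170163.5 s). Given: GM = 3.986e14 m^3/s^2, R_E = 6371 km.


T = 170163.5 s
r = (mu*T^2/(4*pi^2))^(1/3) = (3.986e14 * 170163.5^2 / (4*pi^2))^(1/3)
r = 6.6369741e+07 m = 66369.7414 km
alt = r - R_E = 66369.7414 - 6371 = 59998.7414 km

59998.7414 km


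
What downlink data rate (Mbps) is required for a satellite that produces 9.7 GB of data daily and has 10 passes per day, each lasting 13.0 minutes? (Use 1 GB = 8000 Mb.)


total contact time = 10 * 13.0 * 60 = 7800.0000 s
data = 9.7 GB = 77600.0000 Mb
rate = 77600.0000 / 7800.0000 = 9.9487 Mbps

9.9487 Mbps


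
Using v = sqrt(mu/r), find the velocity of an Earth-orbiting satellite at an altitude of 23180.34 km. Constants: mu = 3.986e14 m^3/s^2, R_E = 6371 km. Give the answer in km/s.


r = R_E + alt = 6371.0 + 23180.34 = 29551.3400 km = 2.955134e+07 m
v = sqrt(mu/r) = sqrt(3.986e14 / 2.955134e+07) = 3672.6544 m/s = 3.6727 km/s

3.6727 km/s


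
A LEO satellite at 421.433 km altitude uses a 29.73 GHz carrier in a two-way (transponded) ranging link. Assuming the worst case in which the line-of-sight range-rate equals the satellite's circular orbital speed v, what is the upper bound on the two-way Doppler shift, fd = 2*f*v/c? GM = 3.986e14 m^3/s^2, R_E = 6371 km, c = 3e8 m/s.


r = 6.792433e+06 m
v = sqrt(mu/r) = 7660.4797 m/s (worst-case radial velocity)
f = 29.73 GHz = 2.973e+10 Hz
fd = 2*f*v/c = 2*2.973e+10*7660.4797/3.0e+08
fd = 1.5183071e+06 Hz

1.5183e+06 Hz


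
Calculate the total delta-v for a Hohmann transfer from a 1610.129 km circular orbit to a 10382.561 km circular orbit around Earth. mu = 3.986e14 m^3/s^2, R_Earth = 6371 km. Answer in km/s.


r1 = 7981.1290 km = 7.981129e+06 m
r2 = 16753.5610 km = 1.6753561e+07 m
dv1 = sqrt(mu/r1)*(sqrt(2*r2/(r1+r2)) - 1) = 1158.2786 m/s
dv2 = sqrt(mu/r2)*(1 - sqrt(2*r1/(r1+r2))) = 959.2978 m/s
total dv = |dv1| + |dv2| = 1158.2786 + 959.2978 = 2117.5763 m/s = 2.1176 km/s

2.1176 km/s


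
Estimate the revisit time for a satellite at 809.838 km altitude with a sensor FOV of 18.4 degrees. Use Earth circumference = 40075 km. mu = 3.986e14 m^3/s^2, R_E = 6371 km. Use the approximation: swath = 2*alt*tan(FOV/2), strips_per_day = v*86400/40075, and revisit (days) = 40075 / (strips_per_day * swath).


swath = 2*809.838*tan(0.1605703) = 262.3303 km
v = sqrt(mu/r) = 7450.4256 m/s = 7.4504 km/s
strips/day = v*86400/40075 = 7.4504*86400/40075 = 16.0628
coverage/day = strips * swath = 16.0628 * 262.3303 = 4213.7591 km
revisit = 40075 / 4213.7591 = 9.5105 days

9.5105 days


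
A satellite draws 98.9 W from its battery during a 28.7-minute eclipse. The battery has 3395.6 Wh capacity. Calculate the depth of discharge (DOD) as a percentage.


E_used = P * t / 60 = 98.9 * 28.7 / 60 = 47.3072 Wh
DOD = E_used / E_total * 100 = 47.3072 / 3395.6 * 100
DOD = 1.3932 %

1.3932 %


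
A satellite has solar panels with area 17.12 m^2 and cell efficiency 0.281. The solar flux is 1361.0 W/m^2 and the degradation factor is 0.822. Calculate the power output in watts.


P = area * eta * S * degradation
P = 17.12 * 0.281 * 1361.0 * 0.822
P = 5381.9545 W

5381.9545 W


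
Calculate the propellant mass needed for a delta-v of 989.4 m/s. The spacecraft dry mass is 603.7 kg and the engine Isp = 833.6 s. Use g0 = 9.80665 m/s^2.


ve = Isp * g0 = 833.6 * 9.80665 = 8174.823440 m/s
mass ratio = exp(dv/ve) = exp(989.4/8174.823440) = 1.12865893
m_prop = m_dry * (mr - 1) = 603.7 * (1.12865893 - 1)
m_prop = 77.6714 kg

77.6714 kg


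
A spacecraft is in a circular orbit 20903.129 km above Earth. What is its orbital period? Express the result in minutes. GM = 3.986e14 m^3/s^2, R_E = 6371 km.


r = 27274.1290 km = 2.7274129e+07 m
T = 2*pi*sqrt(r^3/mu) = 2*pi*sqrt(2.0288628e+22 / 3.986e14)
T = 44826.7813 s = 747.1130 min

747.1130 minutes


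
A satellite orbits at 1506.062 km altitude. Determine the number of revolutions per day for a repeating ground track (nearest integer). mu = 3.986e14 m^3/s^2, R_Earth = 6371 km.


r = 7.877062e+06 m
T = 2*pi*sqrt(r^3/mu) = 6957.5705 s = 115.9595 min
revs/day = 1440 / 115.9595 = 12.4181
Rounded: 12 revolutions per day

12 revolutions per day


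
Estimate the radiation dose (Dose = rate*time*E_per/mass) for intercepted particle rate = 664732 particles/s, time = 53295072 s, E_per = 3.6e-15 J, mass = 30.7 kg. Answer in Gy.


Total energy deposited = rate * time * E_per
  = 664732 * 53295072 * 3.6e-15 = 0.127537 J
Dose = E_total / mass = 0.127537 / 30.7
Dose = 0.004154299 Gy

0.0042 Gy


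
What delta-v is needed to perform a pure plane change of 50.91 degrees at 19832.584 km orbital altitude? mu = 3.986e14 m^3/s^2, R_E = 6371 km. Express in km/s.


r = 26203.5840 km = 2.6203584e+07 m
V = sqrt(mu/r) = 3900.2128 m/s
di = 50.91 deg = 0.8885471 rad
dV = 2*V*sin(di/2) = 2*3900.2128*sin(0.4442736)
dV = 3352.6391 m/s = 3.3526 km/s

3.3526 km/s


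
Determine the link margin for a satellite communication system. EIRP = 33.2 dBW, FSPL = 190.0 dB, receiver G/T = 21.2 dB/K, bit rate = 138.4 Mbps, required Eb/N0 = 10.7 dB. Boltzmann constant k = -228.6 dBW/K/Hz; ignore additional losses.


C/N0 = EIRP - FSPL + G/T - k = 33.2 - 190.0 + 21.2 - (-228.6)
C/N0 = 93.0000 dB-Hz
R_b = 138.4 Mbps = 1.384e+08 bps -> 10*log10(R_b) = 81.4114 dB-Hz
Eb/N0 = C/N0 - 10*log10(R_b) = 93.0000 - 81.4114 = 11.5886 dB
Margin = Eb/N0 - Eb/N0_req = 11.5886 - 10.7 = 0.8886391 dB (link closes)

0.8886 dB


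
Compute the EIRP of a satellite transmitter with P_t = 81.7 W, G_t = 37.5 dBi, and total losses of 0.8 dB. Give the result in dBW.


Pt = 81.7 W = 19.1222 dBW
EIRP = Pt_dBW + Gt - losses = 19.1222 + 37.5 - 0.8 = 55.8222 dBW

55.8222 dBW


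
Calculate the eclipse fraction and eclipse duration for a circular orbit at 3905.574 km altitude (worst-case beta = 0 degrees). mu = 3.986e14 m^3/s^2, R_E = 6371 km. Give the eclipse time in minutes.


r = 10276.5740 km
T = 172.7955 min
Eclipse fraction = arcsin(R_E/r)/pi = arcsin(6371.0000/10276.5740)/pi
= arcsin(0.6199537)/pi = 0.2128486
Eclipse duration = 0.2128486 * 172.7955 = 36.7793 min

36.7793 minutes


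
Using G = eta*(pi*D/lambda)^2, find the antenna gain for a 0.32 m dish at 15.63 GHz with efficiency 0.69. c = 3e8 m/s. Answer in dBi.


lambda = c/f = 3e8 / 1.563e+10 = 0.01919386 m
G = eta*(pi*D/lambda)^2 = 0.69*(pi*0.32/0.01919386)^2
G = 1892.8850 (linear)
G = 10*log10(1892.8850) = 32.7712 dBi

32.7712 dBi


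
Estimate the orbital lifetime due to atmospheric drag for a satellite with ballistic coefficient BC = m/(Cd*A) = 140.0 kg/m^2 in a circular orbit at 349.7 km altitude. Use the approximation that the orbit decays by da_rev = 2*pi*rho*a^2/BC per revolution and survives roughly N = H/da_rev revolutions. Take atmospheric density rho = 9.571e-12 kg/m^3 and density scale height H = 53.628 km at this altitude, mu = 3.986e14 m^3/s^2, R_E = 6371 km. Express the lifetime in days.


a = R_E + alt = 6720.7000 km = 6.7207e+06 m
da_rev = 2*pi*rho*a^2/BC = 2*pi*9.571e-12*(6.7207e+06)^2/140.0 = 19.401628 m per revolution
N = H/da_rev = 53628.0000 m / 19.401628 m = 2764.0980 revolutions
P = 2*pi*sqrt(a^3/mu) = 5483.1861 s
lifetime = N*P = 2764.0980 * 5483.1861 = 1.5156064e+07 s = 175.4174 days

175.4174 days


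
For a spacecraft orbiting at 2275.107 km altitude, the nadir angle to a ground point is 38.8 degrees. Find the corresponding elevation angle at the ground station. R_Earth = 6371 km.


r = R_E + alt = 8646.1070 km
Law of sines in the satellite / Earth-center / ground-point triangle:
  sin(nadir)/R_E = sin(90 + el)/r  =>  cos(el) = (r/R_E)*sin(nadir)
cos(el) = (8646.1070 / 6371.0000) * sin(38.8 deg) = 0.8503663
el = arccos(0.8503663) = 31.7485 deg
(Earth-central angle = 90 - nadir - el = 19.4515 deg)

31.7485 degrees


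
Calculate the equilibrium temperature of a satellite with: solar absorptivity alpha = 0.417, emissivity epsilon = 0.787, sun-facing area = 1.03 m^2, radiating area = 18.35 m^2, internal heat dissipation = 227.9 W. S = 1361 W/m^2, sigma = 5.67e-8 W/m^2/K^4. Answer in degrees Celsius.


Numerator = alpha*S*A_sun + Q_int = 0.417*1361*1.03 + 227.9 = 812.4631 W
Denominator = eps*sigma*A_rad = 0.787*5.67e-8*18.35 = 8.1883022e-07 W/K^4
T^4 = 9.9222415e+08 K^4
T = 177.4812 K = -95.6688 C

-95.6688 degrees Celsius


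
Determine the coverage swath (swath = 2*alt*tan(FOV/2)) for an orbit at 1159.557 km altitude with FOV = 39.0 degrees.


FOV = 39.0 deg = 0.6806784 rad
swath = 2 * alt * tan(FOV/2) = 2 * 1159.557 * tan(0.3403392)
swath = 2 * 1159.557 * 0.3541186
swath = 821.2413 km

821.2413 km


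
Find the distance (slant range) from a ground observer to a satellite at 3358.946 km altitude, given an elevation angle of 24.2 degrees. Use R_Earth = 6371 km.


h = 3358.946 km, el = 24.2 deg
d = -R_E*sin(el) + sqrt((R_E*sin(el))^2 + 2*R_E*h + h^2)
d = -6371.0000*sin(0.4223697) + sqrt((6371.0000*0.409923)^2 + 2*6371.0000*3358.946 + 3358.946^2)
d = 5192.4027 km

5192.4027 km


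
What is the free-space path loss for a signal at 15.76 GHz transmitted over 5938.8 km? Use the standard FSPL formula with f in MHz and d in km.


f = 15.76 GHz = 15760.0000 MHz
d = 5938.8 km
FSPL = 32.44 + 20*log10(15760.0000) + 20*log10(5938.8)
FSPL = 32.44 + 83.9511 + 75.4740
FSPL = 191.8651 dB

191.8651 dB


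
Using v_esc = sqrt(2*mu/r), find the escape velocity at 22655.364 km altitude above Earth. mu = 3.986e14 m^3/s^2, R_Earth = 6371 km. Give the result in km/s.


r = 6371.0 + 22655.364 = 29026.3640 km = 2.9026364e+07 m
v_esc = sqrt(2*mu/r) = sqrt(2*3.986e14 / 2.9026364e+07)
v_esc = 5240.6762 m/s = 5.2407 km/s

5.2407 km/s


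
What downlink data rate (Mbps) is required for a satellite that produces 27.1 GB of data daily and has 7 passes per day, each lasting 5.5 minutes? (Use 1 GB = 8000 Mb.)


total contact time = 7 * 5.5 * 60 = 2310.0000 s
data = 27.1 GB = 216800.0000 Mb
rate = 216800.0000 / 2310.0000 = 93.8528 Mbps

93.8528 Mbps


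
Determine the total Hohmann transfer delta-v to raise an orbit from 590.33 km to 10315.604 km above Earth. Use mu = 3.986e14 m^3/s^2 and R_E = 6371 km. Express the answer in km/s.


r1 = 6961.3300 km = 6.96133e+06 m
r2 = 16686.6040 km = 1.6686604e+07 m
dv1 = sqrt(mu/r1)*(sqrt(2*r2/(r1+r2)) - 1) = 1422.3009 m/s
dv2 = sqrt(mu/r2)*(1 - sqrt(2*r1/(r1+r2))) = 1137.3217 m/s
total dv = |dv1| + |dv2| = 1422.3009 + 1137.3217 = 2559.6227 m/s = 2.5596 km/s

2.5596 km/s


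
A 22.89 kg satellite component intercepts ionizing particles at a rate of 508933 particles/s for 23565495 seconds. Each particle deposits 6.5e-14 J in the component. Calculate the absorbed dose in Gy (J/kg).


Total energy deposited = rate * time * E_per
  = 508933 * 23565495 * 6.5e-14 = 0.7795618 J
Dose = E_total / mass = 0.7795618 / 22.89
Dose = 0.03405687 Gy

0.0341 Gy


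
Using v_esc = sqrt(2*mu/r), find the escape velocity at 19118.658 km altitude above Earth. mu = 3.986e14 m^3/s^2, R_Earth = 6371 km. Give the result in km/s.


r = 6371.0 + 19118.658 = 25489.6580 km = 2.5489658e+07 m
v_esc = sqrt(2*mu/r) = sqrt(2*3.986e14 / 2.5489658e+07)
v_esc = 5592.4440 m/s = 5.5924 km/s

5.5924 km/s


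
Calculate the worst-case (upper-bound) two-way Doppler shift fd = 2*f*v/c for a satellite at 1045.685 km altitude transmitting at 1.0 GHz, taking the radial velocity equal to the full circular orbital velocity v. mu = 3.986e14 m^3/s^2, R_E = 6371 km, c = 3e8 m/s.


r = 7.416685e+06 m
v = sqrt(mu/r) = 7331.0086 m/s (worst-case radial velocity)
f = 1.0 GHz = 1.0e+09 Hz
fd = 2*f*v/c = 2*1.0e+09*7331.0086/3.0e+08
fd = 48873.3908 Hz

48873.3908 Hz


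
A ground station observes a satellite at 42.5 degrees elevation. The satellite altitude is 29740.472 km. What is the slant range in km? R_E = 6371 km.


h = 29740.472 km, el = 42.5 deg
d = -R_E*sin(el) + sqrt((R_E*sin(el))^2 + 2*R_E*h + h^2)
d = -6371.0000*sin(0.7417649) + sqrt((6371.0000*0.6755902)^2 + 2*6371.0000*29740.472 + 29740.472^2)
d = 31500.4902 km

31500.4902 km


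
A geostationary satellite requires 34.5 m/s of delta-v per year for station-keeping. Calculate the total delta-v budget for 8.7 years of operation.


dV = rate * years = 34.5 * 8.7
dV = 300.1500 m/s

300.1500 m/s


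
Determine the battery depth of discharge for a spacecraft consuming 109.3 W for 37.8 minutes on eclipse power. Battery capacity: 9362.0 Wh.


E_used = P * t / 60 = 109.3 * 37.8 / 60 = 68.8590 Wh
DOD = E_used / E_total * 100 = 68.8590 / 9362.0 * 100
DOD = 0.7355159 %

0.7355 %


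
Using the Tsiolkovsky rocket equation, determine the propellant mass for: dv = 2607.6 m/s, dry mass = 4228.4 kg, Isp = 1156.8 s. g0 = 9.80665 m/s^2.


ve = Isp * g0 = 1156.8 * 9.80665 = 11344.332720 m/s
mass ratio = exp(dv/ve) = exp(2607.6/11344.332720) = 1.25842290
m_prop = m_dry * (mr - 1) = 4228.4 * (1.25842290 - 1)
m_prop = 1092.7154 kg

1092.7154 kg


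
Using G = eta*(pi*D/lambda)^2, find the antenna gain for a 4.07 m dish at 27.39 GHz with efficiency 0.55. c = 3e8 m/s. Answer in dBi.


lambda = c/f = 3e8 / 2.739e+10 = 0.0109529 m
G = eta*(pi*D/lambda)^2 = 0.55*(pi*4.07/0.0109529)^2
G = 749536.5379 (linear)
G = 10*log10(749536.5379) = 58.7479 dBi

58.7479 dBi


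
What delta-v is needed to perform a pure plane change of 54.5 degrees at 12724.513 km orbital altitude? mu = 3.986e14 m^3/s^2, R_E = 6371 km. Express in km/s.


r = 19095.5130 km = 1.9095513e+07 m
V = sqrt(mu/r) = 4568.8088 m/s
di = 54.5 deg = 0.9512044 rad
dV = 2*V*sin(di/2) = 2*4568.8088*sin(0.4756022)
dV = 4183.8767 m/s = 4.1839 km/s

4.1839 km/s


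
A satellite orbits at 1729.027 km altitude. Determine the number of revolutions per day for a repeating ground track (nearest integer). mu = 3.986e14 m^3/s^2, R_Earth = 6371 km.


r = 8.100027e+06 m
T = 2*pi*sqrt(r^3/mu) = 7255.0585 s = 120.9176 min
revs/day = 1440 / 120.9176 = 11.9089
Rounded: 12 revolutions per day

12 revolutions per day


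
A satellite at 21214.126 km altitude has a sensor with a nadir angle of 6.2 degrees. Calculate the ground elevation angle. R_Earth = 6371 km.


r = R_E + alt = 27585.1260 km
Law of sines in the satellite / Earth-center / ground-point triangle:
  sin(nadir)/R_E = sin(90 + el)/r  =>  cos(el) = (r/R_E)*sin(nadir)
cos(el) = (27585.1260 / 6371.0000) * sin(6.2 deg) = 0.4676151
el = arccos(0.4676151) = 62.1204 deg
(Earth-central angle = 90 - nadir - el = 21.6796 deg)

62.1204 degrees


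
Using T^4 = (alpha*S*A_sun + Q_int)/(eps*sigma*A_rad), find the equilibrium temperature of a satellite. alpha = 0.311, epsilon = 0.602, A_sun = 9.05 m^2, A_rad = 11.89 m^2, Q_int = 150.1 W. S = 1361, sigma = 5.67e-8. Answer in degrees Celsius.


Numerator = alpha*S*A_sun + Q_int = 0.311*1361*9.05 + 150.1 = 3980.7026 W
Denominator = eps*sigma*A_rad = 0.602*5.67e-8*11.89 = 4.0584613e-07 W/K^4
T^4 = 9.8084035e+09 K^4
T = 314.7021 K = 41.5521 C

41.5521 degrees Celsius


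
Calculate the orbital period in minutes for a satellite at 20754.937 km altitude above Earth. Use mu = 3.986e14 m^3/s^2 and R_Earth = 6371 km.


r = 27125.9370 km = 2.7125937e+07 m
T = 2*pi*sqrt(r^3/mu) = 2*pi*sqrt(1.9959711e+22 / 3.986e14)
T = 44461.9335 s = 741.0322 min

741.0322 minutes


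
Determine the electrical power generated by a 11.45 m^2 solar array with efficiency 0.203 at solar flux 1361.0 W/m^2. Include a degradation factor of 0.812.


P = area * eta * S * degradation
P = 11.45 * 0.203 * 1361.0 * 0.812
P = 2568.7136 W

2568.7136 W


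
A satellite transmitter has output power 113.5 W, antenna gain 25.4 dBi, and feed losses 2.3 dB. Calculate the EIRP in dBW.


Pt = 113.5 W = 20.5500 dBW
EIRP = Pt_dBW + Gt - losses = 20.5500 + 25.4 - 2.3 = 43.6500 dBW

43.6500 dBW


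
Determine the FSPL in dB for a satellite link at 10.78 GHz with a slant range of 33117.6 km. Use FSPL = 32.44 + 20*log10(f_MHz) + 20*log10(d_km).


f = 10.78 GHz = 10780.0000 MHz
d = 33117.6 km
FSPL = 32.44 + 20*log10(10780.0000) + 20*log10(33117.6)
FSPL = 32.44 + 80.6524 + 90.4012
FSPL = 203.4936 dB

203.4936 dB


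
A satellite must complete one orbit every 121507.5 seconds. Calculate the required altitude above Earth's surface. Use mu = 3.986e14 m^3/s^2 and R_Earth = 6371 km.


T = 121507.5 s
r = (mu*T^2/(4*pi^2))^(1/3) = (3.986e14 * 121507.5^2 / (4*pi^2))^(1/3)
r = 5.3022627e+07 m = 53022.6272 km
alt = r - R_E = 53022.6272 - 6371 = 46651.6272 km

46651.6272 km


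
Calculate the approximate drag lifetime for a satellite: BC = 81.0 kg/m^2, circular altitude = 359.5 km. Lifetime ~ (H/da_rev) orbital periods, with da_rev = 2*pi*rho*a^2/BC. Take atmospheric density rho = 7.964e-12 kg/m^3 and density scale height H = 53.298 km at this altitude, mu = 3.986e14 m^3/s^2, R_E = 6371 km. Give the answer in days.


a = R_E + alt = 6730.5000 km = 6.7305e+06 m
da_rev = 2*pi*rho*a^2/BC = 2*pi*7.964e-12*(6.7305e+06)^2/81.0 = 27.984707 m per revolution
N = H/da_rev = 53298.0000 m / 27.984707 m = 1904.5402 revolutions
P = 2*pi*sqrt(a^3/mu) = 5495.1837 s
lifetime = N*P = 1904.5402 * 5495.1837 = 1.0465798e+07 s = 121.1319 days

121.1319 days


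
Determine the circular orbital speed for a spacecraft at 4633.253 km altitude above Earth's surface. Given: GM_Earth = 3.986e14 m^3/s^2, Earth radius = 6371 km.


r = R_E + alt = 6371.0 + 4633.253 = 11004.2530 km = 1.1004253e+07 m
v = sqrt(mu/r) = sqrt(3.986e14 / 1.1004253e+07) = 6018.5014 m/s = 6.0185 km/s

6.0185 km/s


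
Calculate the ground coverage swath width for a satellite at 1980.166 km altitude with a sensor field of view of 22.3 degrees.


FOV = 22.3 deg = 0.3892084 rad
swath = 2 * alt * tan(FOV/2) = 2 * 1980.166 * tan(0.1946042)
swath = 2 * 1980.166 * 0.1970986
swath = 780.5759 km

780.5759 km


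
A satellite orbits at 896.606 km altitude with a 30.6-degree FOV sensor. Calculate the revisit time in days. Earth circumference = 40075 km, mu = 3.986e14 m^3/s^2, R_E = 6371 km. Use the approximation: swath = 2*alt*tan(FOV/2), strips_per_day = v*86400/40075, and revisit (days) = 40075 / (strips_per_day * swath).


swath = 2*896.606*tan(0.2670354) = 490.5673 km
v = sqrt(mu/r) = 7405.8167 m/s = 7.4058 km/s
strips/day = v*86400/40075 = 7.4058*86400/40075 = 15.9666
coverage/day = strips * swath = 15.9666 * 490.5673 = 7832.7048 km
revisit = 40075 / 7832.7048 = 5.1164 days

5.1164 days


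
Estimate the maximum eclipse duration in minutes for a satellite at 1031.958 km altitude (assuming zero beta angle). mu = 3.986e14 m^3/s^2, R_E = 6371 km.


r = 7402.9580 km
T = 105.6496 min
Eclipse fraction = arcsin(R_E/r)/pi = arcsin(6371.0000/7402.9580)/pi
= arcsin(0.8606019)/pi = 0.3299124
Eclipse duration = 0.3299124 * 105.6496 = 34.8551 min

34.8551 minutes


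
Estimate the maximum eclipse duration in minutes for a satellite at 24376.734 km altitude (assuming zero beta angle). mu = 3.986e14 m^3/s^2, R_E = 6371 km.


r = 30747.7340 km
T = 894.2926 min
Eclipse fraction = arcsin(R_E/r)/pi = arcsin(6371.0000/30747.7340)/pi
= arcsin(0.2072023)/pi = 0.06643582
Eclipse duration = 0.06643582 * 894.2926 = 59.4131 min

59.4131 minutes


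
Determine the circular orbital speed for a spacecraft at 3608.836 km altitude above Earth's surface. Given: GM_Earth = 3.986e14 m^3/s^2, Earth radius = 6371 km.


r = R_E + alt = 6371.0 + 3608.836 = 9979.8360 km = 9.979836e+06 m
v = sqrt(mu/r) = sqrt(3.986e14 / 9.979836e+06) = 6319.8525 m/s = 6.3199 km/s

6.3199 km/s


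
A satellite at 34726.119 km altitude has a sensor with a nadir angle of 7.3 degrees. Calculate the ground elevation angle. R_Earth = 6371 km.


r = R_E + alt = 41097.1190 km
Law of sines in the satellite / Earth-center / ground-point triangle:
  sin(nadir)/R_E = sin(90 + el)/r  =>  cos(el) = (r/R_E)*sin(nadir)
cos(el) = (41097.1190 / 6371.0000) * sin(7.3 deg) = 0.8196499
el = arccos(0.8196499) = 34.9502 deg
(Earth-central angle = 90 - nadir - el = 47.7498 deg)

34.9502 degrees


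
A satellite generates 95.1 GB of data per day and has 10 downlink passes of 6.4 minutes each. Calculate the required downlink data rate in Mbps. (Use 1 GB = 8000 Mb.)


total contact time = 10 * 6.4 * 60 = 3840.0000 s
data = 95.1 GB = 760800.0000 Mb
rate = 760800.0000 / 3840.0000 = 198.1250 Mbps

198.1250 Mbps


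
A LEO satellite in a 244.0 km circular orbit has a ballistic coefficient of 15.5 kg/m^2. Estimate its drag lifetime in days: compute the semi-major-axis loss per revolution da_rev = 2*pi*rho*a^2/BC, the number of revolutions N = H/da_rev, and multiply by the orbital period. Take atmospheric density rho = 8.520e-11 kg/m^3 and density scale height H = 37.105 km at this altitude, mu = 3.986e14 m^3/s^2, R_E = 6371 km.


a = R_E + alt = 6615.0000 km = 6.615e+06 m
da_rev = 2*pi*rho*a^2/BC = 2*pi*8.520e-11*(6.615e+06)^2/15.5 = 1511.288794 m per revolution
N = H/da_rev = 37105.0000 m / 1511.288794 m = 24.5519 revolutions
P = 2*pi*sqrt(a^3/mu) = 5354.3406 s
lifetime = N*P = 24.5519 * 5354.3406 = 131459.1948 s = 1.5215 days

1.5215 days


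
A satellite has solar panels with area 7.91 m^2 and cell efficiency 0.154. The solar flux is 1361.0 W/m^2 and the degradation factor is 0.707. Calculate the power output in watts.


P = area * eta * S * degradation
P = 7.91 * 0.154 * 1361.0 * 0.707
P = 1172.1272 W

1172.1272 W


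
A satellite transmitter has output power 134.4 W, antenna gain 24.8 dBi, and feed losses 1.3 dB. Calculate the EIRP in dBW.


Pt = 134.4 W = 21.2840 dBW
EIRP = Pt_dBW + Gt - losses = 21.2840 + 24.8 - 1.3 = 44.7840 dBW

44.7840 dBW


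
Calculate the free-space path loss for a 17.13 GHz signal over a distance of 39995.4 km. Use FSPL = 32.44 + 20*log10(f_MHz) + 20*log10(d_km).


f = 17.13 GHz = 17130.0000 MHz
d = 39995.4 km
FSPL = 32.44 + 20*log10(17130.0000) + 20*log10(39995.4)
FSPL = 32.44 + 84.6751 + 92.0402
FSPL = 209.1553 dB

209.1553 dB


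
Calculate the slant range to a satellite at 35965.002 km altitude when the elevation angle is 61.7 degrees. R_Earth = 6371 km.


h = 35965.002 km, el = 61.7 deg
d = -R_E*sin(el) + sqrt((R_E*sin(el))^2 + 2*R_E*h + h^2)
d = -6371.0000*sin(1.0769) + sqrt((6371.0000*0.8804774)^2 + 2*6371.0000*35965.002 + 35965.002^2)
d = 36618.5992 km

36618.5992 km


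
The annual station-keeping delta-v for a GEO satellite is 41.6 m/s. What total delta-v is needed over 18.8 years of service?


dV = rate * years = 41.6 * 18.8
dV = 782.0800 m/s

782.0800 m/s


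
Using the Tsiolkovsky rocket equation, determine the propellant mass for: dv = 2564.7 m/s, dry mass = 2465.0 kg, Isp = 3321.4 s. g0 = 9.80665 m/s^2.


ve = Isp * g0 = 3321.4 * 9.80665 = 32571.807310 m/s
mass ratio = exp(dv/ve) = exp(2564.7/32571.807310) = 1.08192285
m_prop = m_dry * (mr - 1) = 2465.0 * (1.08192285 - 1)
m_prop = 201.9398 kg

201.9398 kg


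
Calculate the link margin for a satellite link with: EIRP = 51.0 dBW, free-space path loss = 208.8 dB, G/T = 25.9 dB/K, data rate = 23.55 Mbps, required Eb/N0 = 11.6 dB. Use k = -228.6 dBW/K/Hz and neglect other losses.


C/N0 = EIRP - FSPL + G/T - k = 51.0 - 208.8 + 25.9 - (-228.6)
C/N0 = 96.7000 dB-Hz
R_b = 23.55 Mbps = 2.355e+07 bps -> 10*log10(R_b) = 73.7199 dB-Hz
Eb/N0 = C/N0 - 10*log10(R_b) = 96.7000 - 73.7199 = 22.9801 dB
Margin = Eb/N0 - Eb/N0_req = 22.9801 - 11.6 = 11.3801 dB (link closes)

11.3801 dB


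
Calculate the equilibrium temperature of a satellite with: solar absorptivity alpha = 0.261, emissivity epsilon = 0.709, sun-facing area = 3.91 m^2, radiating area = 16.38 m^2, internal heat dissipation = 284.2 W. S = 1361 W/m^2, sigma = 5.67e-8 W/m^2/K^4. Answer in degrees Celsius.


Numerator = alpha*S*A_sun + Q_int = 0.261*1361*3.91 + 284.2 = 1673.1141 W
Denominator = eps*sigma*A_rad = 0.709*5.67e-8*16.38 = 6.5848091e-07 W/K^4
T^4 = 2.5408696e+09 K^4
T = 224.5151 K = -48.6349 C

-48.6349 degrees Celsius


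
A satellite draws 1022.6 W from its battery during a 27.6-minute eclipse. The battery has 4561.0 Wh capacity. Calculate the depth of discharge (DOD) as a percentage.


E_used = P * t / 60 = 1022.6 * 27.6 / 60 = 470.3960 Wh
DOD = E_used / E_total * 100 = 470.3960 / 4561.0 * 100
DOD = 10.3134 %

10.3134 %


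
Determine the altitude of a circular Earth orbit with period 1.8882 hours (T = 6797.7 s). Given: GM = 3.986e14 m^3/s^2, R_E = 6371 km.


T = 6797.7 s
r = (mu*T^2/(4*pi^2))^(1/3) = (3.986e14 * 6797.7^2 / (4*pi^2))^(1/3)
r = 7.7559294e+06 m = 7755.9294 km
alt = r - R_E = 7755.9294 - 6371 = 1384.9294 km

1384.9294 km


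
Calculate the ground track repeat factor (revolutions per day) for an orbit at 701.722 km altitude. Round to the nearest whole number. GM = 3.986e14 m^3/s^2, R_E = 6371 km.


r = 7.072722e+06 m
T = 2*pi*sqrt(r^3/mu) = 5919.5828 s = 98.6597 min
revs/day = 1440 / 98.6597 = 14.5956
Rounded: 15 revolutions per day

15 revolutions per day


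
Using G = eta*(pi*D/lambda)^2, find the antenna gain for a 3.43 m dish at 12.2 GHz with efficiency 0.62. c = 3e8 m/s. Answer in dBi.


lambda = c/f = 3e8 / 1.22e+10 = 0.02459016 m
G = eta*(pi*D/lambda)^2 = 0.62*(pi*3.43/0.02459016)^2
G = 119057.5186 (linear)
G = 10*log10(119057.5186) = 50.7576 dBi

50.7576 dBi


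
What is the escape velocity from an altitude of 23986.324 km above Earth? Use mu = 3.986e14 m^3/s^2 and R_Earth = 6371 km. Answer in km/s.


r = 6371.0 + 23986.324 = 30357.3240 km = 3.0357324e+07 m
v_esc = sqrt(2*mu/r) = sqrt(2*3.986e14 / 3.0357324e+07)
v_esc = 5124.5048 m/s = 5.1245 km/s

5.1245 km/s


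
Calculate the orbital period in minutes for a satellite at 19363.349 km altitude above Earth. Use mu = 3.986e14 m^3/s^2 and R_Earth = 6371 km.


r = 25734.3490 km = 2.5734349e+07 m
T = 2*pi*sqrt(r^3/mu) = 2*pi*sqrt(1.7042746e+22 / 3.986e14)
T = 41084.7833 s = 684.7464 min

684.7464 minutes


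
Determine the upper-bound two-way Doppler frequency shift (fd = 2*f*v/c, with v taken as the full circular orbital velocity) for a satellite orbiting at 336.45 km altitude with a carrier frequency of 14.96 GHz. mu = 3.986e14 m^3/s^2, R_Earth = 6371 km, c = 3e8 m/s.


r = 6.70745e+06 m
v = sqrt(mu/r) = 7708.8559 m/s (worst-case radial velocity)
f = 14.96 GHz = 1.496e+10 Hz
fd = 2*f*v/c = 2*1.496e+10*7708.8559/3.0e+08
fd = 768829.8909 Hz

768829.8909 Hz


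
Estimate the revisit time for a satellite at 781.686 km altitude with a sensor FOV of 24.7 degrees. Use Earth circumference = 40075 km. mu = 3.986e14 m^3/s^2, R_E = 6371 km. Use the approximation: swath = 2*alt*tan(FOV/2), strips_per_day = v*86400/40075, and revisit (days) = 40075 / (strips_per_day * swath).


swath = 2*781.686*tan(0.2155482) = 342.2997 km
v = sqrt(mu/r) = 7465.0731 m/s = 7.4651 km/s
strips/day = v*86400/40075 = 7.4651*86400/40075 = 16.0944
coverage/day = strips * swath = 16.0944 * 342.2997 = 5509.1010 km
revisit = 40075 / 5509.1010 = 7.2743 days

7.2743 days


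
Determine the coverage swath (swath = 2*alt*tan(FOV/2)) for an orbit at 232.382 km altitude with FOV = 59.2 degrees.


FOV = 59.2 deg = 1.0332 rad
swath = 2 * alt * tan(FOV/2) = 2 * 232.382 * tan(0.5166175)
swath = 2 * 232.382 * 0.5680791
swath = 264.0227 km

264.0227 km


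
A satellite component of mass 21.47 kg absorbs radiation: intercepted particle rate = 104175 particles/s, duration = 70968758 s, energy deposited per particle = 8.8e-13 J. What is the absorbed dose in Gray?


Total energy deposited = rate * time * E_per
  = 104175 * 70968758 * 8.8e-13 = 6.5060 J
Dose = E_total / mass = 6.5060 / 21.47
Dose = 0.303027 Gy

0.3030 Gy


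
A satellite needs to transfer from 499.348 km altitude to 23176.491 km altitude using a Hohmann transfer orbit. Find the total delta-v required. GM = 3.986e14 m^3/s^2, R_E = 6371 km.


r1 = 6870.3480 km = 6.870348e+06 m
r2 = 29547.4910 km = 2.9547491e+07 m
dv1 = sqrt(mu/r1)*(sqrt(2*r2/(r1+r2)) - 1) = 2085.8913 m/s
dv2 = sqrt(mu/r2)*(1 - sqrt(2*r1/(r1+r2))) = 1416.8077 m/s
total dv = |dv1| + |dv2| = 2085.8913 + 1416.8077 = 3502.6990 m/s = 3.5027 km/s

3.5027 km/s


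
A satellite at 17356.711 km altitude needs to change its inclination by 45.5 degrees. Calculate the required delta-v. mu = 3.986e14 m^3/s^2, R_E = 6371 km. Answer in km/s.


r = 23727.7110 km = 2.3727711e+07 m
V = sqrt(mu/r) = 4098.6490 m/s
di = 45.5 deg = 0.7941248 rad
dV = 2*V*sin(di/2) = 2*4098.6490*sin(0.3970624)
dV = 3169.9850 m/s = 3.1700 km/s

3.1700 km/s


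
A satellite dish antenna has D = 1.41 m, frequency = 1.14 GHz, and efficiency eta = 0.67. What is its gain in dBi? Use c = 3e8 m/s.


lambda = c/f = 3e8 / 1.14e+09 = 0.2631579 m
G = eta*(pi*D/lambda)^2 = 0.67*(pi*1.41/0.2631579)^2
G = 189.8366 (linear)
G = 10*log10(189.8366) = 22.7838 dBi

22.7838 dBi


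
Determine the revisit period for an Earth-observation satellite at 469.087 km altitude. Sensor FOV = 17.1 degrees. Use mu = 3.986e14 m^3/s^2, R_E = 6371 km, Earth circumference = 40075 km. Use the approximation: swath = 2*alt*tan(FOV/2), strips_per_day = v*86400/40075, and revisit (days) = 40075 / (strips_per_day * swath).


swath = 2*469.087*tan(0.1492257) = 141.0482 km
v = sqrt(mu/r) = 7633.7483 m/s = 7.6337 km/s
strips/day = v*86400/40075 = 7.6337*86400/40075 = 16.4580
coverage/day = strips * swath = 16.4580 * 141.0482 = 2321.3757 km
revisit = 40075 / 2321.3757 = 17.2635 days

17.2635 days


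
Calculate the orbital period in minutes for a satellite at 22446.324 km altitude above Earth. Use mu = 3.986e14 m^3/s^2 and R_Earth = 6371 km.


r = 28817.3240 km = 2.8817324e+07 m
T = 2*pi*sqrt(r^3/mu) = 2*pi*sqrt(2.3931006e+22 / 3.986e14)
T = 48684.6100 s = 811.4102 min

811.4102 minutes


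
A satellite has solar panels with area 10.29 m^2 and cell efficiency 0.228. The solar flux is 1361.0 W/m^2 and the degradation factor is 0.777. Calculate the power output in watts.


P = area * eta * S * degradation
P = 10.29 * 0.228 * 1361.0 * 0.777
P = 2481.0149 W

2481.0149 W
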